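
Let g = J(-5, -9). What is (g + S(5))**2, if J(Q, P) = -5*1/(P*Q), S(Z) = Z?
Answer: 1936/81 ≈ 23.901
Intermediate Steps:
J(Q, P) = -5/(P*Q) (J(Q, P) = -5*1/(P*Q) = -5/(P*Q))
g = -1/9 (g = -5/(-9*(-5)) = -5*(-1/9)*(-1/5) = -1/9 ≈ -0.11111)
(g + S(5))**2 = (-1/9 + 5)**2 = (44/9)**2 = 1936/81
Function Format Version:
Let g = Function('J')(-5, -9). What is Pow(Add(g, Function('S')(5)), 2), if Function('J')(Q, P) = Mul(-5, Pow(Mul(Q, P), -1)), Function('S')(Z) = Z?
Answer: Rational(1936, 81) ≈ 23.901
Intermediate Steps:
Function('J')(Q, P) = Mul(-5, Pow(P, -1), Pow(Q, -1)) (Function('J')(Q, P) = Mul(-5, Pow(Mul(P, Q), -1)) = Mul(-5, Mul(Pow(P, -1), Pow(Q, -1))) = Mul(-5, Pow(P, -1), Pow(Q, -1)))
g = Rational(-1, 9) (g = Mul(-5, Pow(-9, -1), Pow(-5, -1)) = Mul(-5, Rational(-1, 9), Rational(-1, 5)) = Rational(-1, 9) ≈ -0.11111)
Pow(Add(g, Function('S')(5)), 2) = Pow(Add(Rational(-1, 9), 5), 2) = Pow(Rational(44, 9), 2) = Rational(1936, 81)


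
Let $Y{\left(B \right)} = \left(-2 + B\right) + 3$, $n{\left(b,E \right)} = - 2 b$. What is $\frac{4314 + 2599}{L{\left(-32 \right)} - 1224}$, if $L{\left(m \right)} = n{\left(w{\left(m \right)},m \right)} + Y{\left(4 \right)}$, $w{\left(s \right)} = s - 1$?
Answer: $- \frac{6913}{1153} \approx -5.9957$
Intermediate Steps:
$w{\left(s \right)} = -1 + s$
$Y{\left(B \right)} = 1 + B$
$L{\left(m \right)} = 7 - 2 m$ ($L{\left(m \right)} = - 2 \left(-1 + m\right) + \left(1 + 4\right) = \left(2 - 2 m\right) + 5 = 7 - 2 m$)
$\frac{4314 + 2599}{L{\left(-32 \right)} - 1224} = \frac{4314 + 2599}{\left(7 - -64\right) - 1224} = \frac{6913}{\left(7 + 64\right) - 1224} = \frac{6913}{71 - 1224} = \frac{6913}{-1153} = 6913 \left(- \frac{1}{1153}\right) = - \frac{6913}{1153}$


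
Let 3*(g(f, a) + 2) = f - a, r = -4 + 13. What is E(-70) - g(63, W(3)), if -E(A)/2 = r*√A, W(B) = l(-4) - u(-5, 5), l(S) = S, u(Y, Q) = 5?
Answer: -22 - 18*I*√70 ≈ -22.0 - 150.6*I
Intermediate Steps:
r = 9
W(B) = -9 (W(B) = -4 - 1*5 = -4 - 5 = -9)
g(f, a) = -2 - a/3 + f/3 (g(f, a) = -2 + (f - a)/3 = -2 + (-a/3 + f/3) = -2 - a/3 + f/3)
E(A) = -18*√A
E(-70) - g(63, W(3)) = -18*I*√70 - (-2 - ⅓*(-9) + (⅓)*63) = -18*I*√70 - (-2 + 3 + 21) = -18*I*√70 - 1*22 = -18*I*√70 - 22 = -22 - 18*I*√70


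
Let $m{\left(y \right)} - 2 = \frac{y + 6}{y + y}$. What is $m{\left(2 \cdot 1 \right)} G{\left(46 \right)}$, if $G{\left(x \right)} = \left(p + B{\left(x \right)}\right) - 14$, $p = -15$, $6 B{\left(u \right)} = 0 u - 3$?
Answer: $-118$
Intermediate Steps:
$B{\left(u \right)} = - \frac{1}{2}$ ($B{\left(u \right)} = \frac{0 u - 3}{6} = \frac{0 - 3}{6} = \frac{1}{6} \left(-3\right) = - \frac{1}{2}$)
$G{\left(x \right)} = - \frac{59}{2}$ ($G{\left(x \right)} = \left(-15 - \frac{1}{2}\right) - 14 = - \frac{31}{2} - 14 = - \frac{59}{2}$)
$m{\left(y \right)} = 2 + \frac{6 + y}{2 y}$ ($m{\left(y \right)} = 2 + \frac{y + 6}{y + y} = 2 + \frac{6 + y}{2 y}$)
$m{\left(2 \cdot 1 \right)} G{\left(46 \right)} = \left(\frac{5}{2} + \frac{3}{2 \cdot 1}\right) \left(- \frac{59}{2}\right) = \left(\frac{5}{2} + \frac{3}{2}\right) \left(- \frac{59}{2}\right) = 4 \left(- \frac{59}{2}\right) = -118$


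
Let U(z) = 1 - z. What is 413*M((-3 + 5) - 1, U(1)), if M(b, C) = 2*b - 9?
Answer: -2891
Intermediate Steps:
M(b, C) = -9 + 2*b
413*M((-3 + 5) - 1, U(1)) = 413*(-9 + 2*((-3 + 5) - 1)) = 413*(-9 + 2*(2 - 1)) = 413*(-9 + 2*1) = 413*(-9 + 2) = 413*(-7) = -2891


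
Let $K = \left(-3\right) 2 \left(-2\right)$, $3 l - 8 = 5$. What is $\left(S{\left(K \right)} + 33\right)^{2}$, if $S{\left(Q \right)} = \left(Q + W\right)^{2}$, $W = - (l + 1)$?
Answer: $\frac{485809}{81} \approx 5997.6$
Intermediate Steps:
$l = \frac{13}{3}$ ($l = \frac{8}{3} + \frac{1}{3} \cdot 5 = \frac{8}{3} + \frac{5}{3} = \frac{13}{3} \approx 4.3333$)
$K = 12$ ($K = \left(-6\right) \left(-2\right) = 12$)
$W = - \frac{16}{3}$ ($W = - (\frac{13}{3} + 1) = \left(-1\right) \frac{16}{3} = - \frac{16}{3} \approx -5.3333$)
$S{\left(Q \right)} = \left(- \frac{16}{3} + Q\right)^{2}$ ($S{\left(Q \right)} = \left(Q - \frac{16}{3}\right)^{2} = \left(- \frac{16}{3} + Q\right)^{2}$)
$\left(S{\left(K \right)} + 33\right)^{2} = \left(\frac{\left(-16 + 3 \cdot 12\right)^{2}}{9} + 33\right)^{2} = \left(\frac{\left(-16 + 36\right)^{2}}{9} + 33\right)^{2} = \left(\frac{20^{2}}{9} + 33\right)^{2} = \left(\frac{1}{9} \cdot 400 + 33\right)^{2} = \left(\frac{400}{9} + 33\right)^{2} = \left(\frac{697}{9}\right)^{2} = \frac{485809}{81}$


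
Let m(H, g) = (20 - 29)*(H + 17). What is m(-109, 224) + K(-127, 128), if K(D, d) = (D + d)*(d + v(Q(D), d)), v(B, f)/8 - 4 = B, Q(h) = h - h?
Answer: 988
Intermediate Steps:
Q(h) = 0
v(B, f) = 32 + 8*B
K(D, d) = (32 + d)*(D + d) (K(D, d) = (D + d)*(d + (32 + 8*0)) = (D + d)*(d + (32 + 0)) = (D + d)*(d + 32) = (D + d)*(32 + d) = (32 + d)*(D + d))
m(H, g) = -153 - 9*H (m(H, g) = -9*(17 + H) = -153 - 9*H)
m(-109, 224) + K(-127, 128) = (-153 - 9*(-109)) + (128**2 + 32*(-127) + 32*128 - 127*128) = (-153 + 981) + (16384 - 4064 + 4096 - 16256) = 828 + 160 = 988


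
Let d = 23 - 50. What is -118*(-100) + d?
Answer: 11773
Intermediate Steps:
d = -27
-118*(-100) + d = -118*(-100) - 27 = 11800 - 27 = 11773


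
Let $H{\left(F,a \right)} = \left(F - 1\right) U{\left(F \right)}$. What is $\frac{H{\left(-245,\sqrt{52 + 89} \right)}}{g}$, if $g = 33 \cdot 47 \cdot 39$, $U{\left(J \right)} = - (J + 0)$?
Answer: $- \frac{20090}{20163} \approx -0.99638$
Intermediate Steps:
$U{\left(J \right)} = - J$
$g = 60489$ ($g = 1551 \cdot 39 = 60489$)
$H{\left(F,a \right)} = - F \left(-1 + F\right)$ ($H{\left(F,a \right)} = \left(F - 1\right) \left(- F\right) = \left(-1 + F\right) \left(- F\right) = - F \left(-1 + F\right)$)
$\frac{H{\left(-245,\sqrt{52 + 89} \right)}}{g} = \frac{\left(-245\right) \left(1 - -245\right)}{60489} = - 245 \left(1 + 245\right) \frac{1}{60489} = \left(-245\right) 246 \cdot \frac{1}{60489} = \left(-60270\right) \frac{1}{60489} = - \frac{20090}{20163}$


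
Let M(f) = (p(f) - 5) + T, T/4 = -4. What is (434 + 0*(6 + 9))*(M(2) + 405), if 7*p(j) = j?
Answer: 166780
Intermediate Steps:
T = -16 (T = 4*(-4) = -16)
p(j) = j/7
M(f) = -21 + f/7 (M(f) = (f/7 - 5) - 16 = (-5 + f/7) - 16 = -21 + f/7)
(434 + 0*(6 + 9))*(M(2) + 405) = (434 + 0*(6 + 9))*((-21 + (1/7)*2) + 405) = (434 + 0*15)*((-21 + 2/7) + 405) = (434 + 0)*(-145/7 + 405) = 434*(2690/7) = 166780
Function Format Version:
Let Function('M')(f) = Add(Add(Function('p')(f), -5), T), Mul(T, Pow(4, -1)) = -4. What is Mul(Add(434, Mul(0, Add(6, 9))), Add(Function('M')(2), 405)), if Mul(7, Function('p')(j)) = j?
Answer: 166780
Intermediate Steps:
T = -16 (T = Mul(4, -4) = -16)
Function('p')(j) = Mul(Rational(1, 7), j)
Function('M')(f) = Add(-21, Mul(Rational(1, 7), f)) (Function('M')(f) = Add(Add(Mul(Rational(1, 7), f), -5), -16) = Add(Add(-5, Mul(Rational(1, 7), f)), -16) = Add(-21, Mul(Rational(1, 7), f)))
Mul(Add(434, Mul(0, Add(6, 9))), Add(Function('M')(2), 405)) = Mul(Add(434, Mul(0, Add(6, 9))), Add(Add(-21, Mul(Rational(1, 7), 2)), 405)) = Mul(Add(434, Mul(0, 15)), Add(Add(-21, Rational(2, 7)), 405)) = Mul(Add(434, 0), Add(Rational(-145, 7), 405)) = Mul(434, Rational(2690, 7)) = 166780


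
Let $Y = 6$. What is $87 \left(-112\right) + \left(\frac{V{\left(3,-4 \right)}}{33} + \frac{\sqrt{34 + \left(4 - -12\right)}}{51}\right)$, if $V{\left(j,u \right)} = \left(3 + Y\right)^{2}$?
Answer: $- \frac{107157}{11} + \frac{5 \sqrt{2}}{51} \approx -9741.4$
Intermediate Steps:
$V{\left(j,u \right)} = 81$ ($V{\left(j,u \right)} = \left(3 + 6\right)^{2} = 9^{2} = 81$)
$87 \left(-112\right) + \left(\frac{V{\left(3,-4 \right)}}{33} + \frac{\sqrt{34 + \left(4 - -12\right)}}{51}\right) = 87 \left(-112\right) + \left(\frac{81}{33} + \frac{\sqrt{34 + \left(4 - -12\right)}}{51}\right) = -9744 + \left(81 \cdot \frac{1}{33} + \sqrt{34 + \left(4 + 12\right)} \frac{1}{51}\right) = -9744 + \left(\frac{27}{11} + \sqrt{34 + 16} \cdot \frac{1}{51}\right) = -9744 + \left(\frac{27}{11} + \sqrt{50} \cdot \frac{1}{51}\right) = -9744 + \left(\frac{27}{11} + 5 \sqrt{2} \cdot \frac{1}{51}\right) = -9744 + \left(\frac{27}{11} + \frac{5 \sqrt{2}}{51}\right) = - \frac{107157}{11} + \frac{5 \sqrt{2}}{51}$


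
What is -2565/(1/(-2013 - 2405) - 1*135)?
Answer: 11332170/596431 ≈ 19.000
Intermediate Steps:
-2565/(1/(-2013 - 2405) - 1*135) = -2565/(1/(-4418) - 135) = -2565/(-1/4418 - 135) = -2565/(-596431/4418) = -2565*(-4418/596431) = 11332170/596431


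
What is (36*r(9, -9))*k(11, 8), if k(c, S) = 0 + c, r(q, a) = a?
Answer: -3564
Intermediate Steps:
k(c, S) = c
(36*r(9, -9))*k(11, 8) = (36*(-9))*11 = -324*11 = -3564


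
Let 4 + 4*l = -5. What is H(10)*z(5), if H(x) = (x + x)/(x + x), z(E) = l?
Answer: -9/4 ≈ -2.2500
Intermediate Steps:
l = -9/4 (l = -1 + (1/4)*(-5) = -1 - 5/4 = -9/4 ≈ -2.2500)
z(E) = -9/4
H(x) = 1 (H(x) = (2*x)/((2*x)) = (2*x)*(1/(2*x)) = 1)
H(10)*z(5) = 1*(-9/4) = -9/4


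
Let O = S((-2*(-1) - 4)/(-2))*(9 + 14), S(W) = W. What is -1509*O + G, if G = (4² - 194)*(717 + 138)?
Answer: -186897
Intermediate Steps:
O = 23 (O = ((-2*(-1) - 4)/(-2))*(9 + 14) = ((2 - 4)*(-½))*23 = -2*(-½)*23 = 1*23 = 23)
G = -152190 (G = (16 - 194)*855 = -178*855 = -152190)
-1509*O + G = -1509*23 - 152190 = -34707 - 152190 = -186897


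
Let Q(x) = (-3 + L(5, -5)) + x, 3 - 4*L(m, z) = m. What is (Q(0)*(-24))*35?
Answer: 2940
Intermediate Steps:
L(m, z) = ¾ - m/4
Q(x) = -7/2 + x (Q(x) = (-3 + (¾ - ¼*5)) + x = (-3 + (¾ - 5/4)) + x = (-3 - ½) + x = -7/2 + x)
(Q(0)*(-24))*35 = ((-7/2 + 0)*(-24))*35 = -7/2*(-24)*35 = 84*35 = 2940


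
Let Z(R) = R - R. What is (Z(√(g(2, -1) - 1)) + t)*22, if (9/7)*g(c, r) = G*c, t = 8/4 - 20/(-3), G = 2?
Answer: 572/3 ≈ 190.67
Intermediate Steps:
t = 26/3 (t = 8*(¼) - 20*(-⅓) = 2 + 20/3 = 26/3 ≈ 8.6667)
g(c, r) = 14*c/9 (g(c, r) = 7*(2*c)/9 = 14*c/9)
Z(R) = 0
(Z(√(g(2, -1) - 1)) + t)*22 = (0 + 26/3)*22 = (26/3)*22 = 572/3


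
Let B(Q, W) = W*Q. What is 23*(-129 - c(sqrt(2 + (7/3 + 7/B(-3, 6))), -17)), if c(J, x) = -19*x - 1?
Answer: -10373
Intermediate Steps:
B(Q, W) = Q*W
c(J, x) = -1 - 19*x
23*(-129 - c(sqrt(2 + (7/3 + 7/B(-3, 6))), -17)) = 23*(-129 - (-1 - 19*(-17))) = 23*(-129 - (-1 + 323)) = 23*(-129 - 1*322) = 23*(-129 - 322) = 23*(-451) = -10373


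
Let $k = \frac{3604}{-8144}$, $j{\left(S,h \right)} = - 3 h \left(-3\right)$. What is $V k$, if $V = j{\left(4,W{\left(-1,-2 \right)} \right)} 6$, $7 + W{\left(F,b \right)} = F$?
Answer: $\frac{97308}{509} \approx 191.17$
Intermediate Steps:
$W{\left(F,b \right)} = -7 + F$
$j{\left(S,h \right)} = 9 h$
$V = -432$ ($V = 9 \left(-7 - 1\right) 6 = 9 \left(-8\right) 6 = \left(-72\right) 6 = -432$)
$k = - \frac{901}{2036}$ ($k = 3604 \left(- \frac{1}{8144}\right) = - \frac{901}{2036} \approx -0.44253$)
$V k = \left(-432\right) \left(- \frac{901}{2036}\right) = \frac{97308}{509}$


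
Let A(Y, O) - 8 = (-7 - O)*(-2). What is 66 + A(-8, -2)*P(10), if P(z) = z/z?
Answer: 84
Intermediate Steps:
P(z) = 1
A(Y, O) = 22 + 2*O (A(Y, O) = 8 + (-7 - O)*(-2) = 8 + (14 + 2*O) = 22 + 2*O)
66 + A(-8, -2)*P(10) = 66 + (22 + 2*(-2))*1 = 66 + (22 - 4)*1 = 66 + 18*1 = 66 + 18 = 84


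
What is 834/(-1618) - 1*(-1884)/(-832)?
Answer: -467775/168272 ≈ -2.7799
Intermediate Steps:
834/(-1618) - 1*(-1884)/(-832) = 834*(-1/1618) + 1884*(-1/832) = -417/809 - 471/208 = -467775/168272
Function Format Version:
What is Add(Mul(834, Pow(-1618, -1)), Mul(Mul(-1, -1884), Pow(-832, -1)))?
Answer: Rational(-467775, 168272) ≈ -2.7799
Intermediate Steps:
Add(Mul(834, Pow(-1618, -1)), Mul(Mul(-1, -1884), Pow(-832, -1))) = Add(Mul(834, Rational(-1, 1618)), Mul(1884, Rational(-1, 832))) = Add(Rational(-417, 809), Rational(-471, 208)) = Rational(-467775, 168272)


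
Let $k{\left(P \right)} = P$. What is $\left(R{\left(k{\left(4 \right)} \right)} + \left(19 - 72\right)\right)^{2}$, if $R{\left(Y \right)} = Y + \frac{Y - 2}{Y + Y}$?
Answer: $\frac{38025}{16} \approx 2376.6$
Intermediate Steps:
$R{\left(Y \right)} = Y + \frac{-2 + Y}{2 Y}$
$\left(R{\left(k{\left(4 \right)} \right)} + \left(19 - 72\right)\right)^{2} = \left(\left(\frac{1}{2} + 4 - \frac{1}{4}\right) + \left(19 - 72\right)\right)^{2} = \left(\left(\frac{1}{2} + 4 - \frac{1}{4}\right) - 53\right)^{2} = \left(\frac{17}{4} - 53\right)^{2} = \left(- \frac{195}{4}\right)^{2} = \frac{38025}{16}$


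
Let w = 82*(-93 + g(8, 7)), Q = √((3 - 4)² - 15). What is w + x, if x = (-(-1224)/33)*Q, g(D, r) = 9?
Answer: -6888 + 408*I*√14/11 ≈ -6888.0 + 138.78*I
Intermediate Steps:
Q = I*√14 (Q = √((-1)² - 15) = √(1 - 15) = √(-14) = I*√14 ≈ 3.7417*I)
w = -6888 (w = 82*(-93 + 9) = 82*(-84) = -6888)
x = 408*I*√14/11 (x = (-(-1224)/33)*(I*√14) = (-34*(-12/11))*(I*√14) = 408*(I*√14)/11 = 408*I*√14/11 ≈ 138.78*I)
w + x = -6888 + 408*I*√14/11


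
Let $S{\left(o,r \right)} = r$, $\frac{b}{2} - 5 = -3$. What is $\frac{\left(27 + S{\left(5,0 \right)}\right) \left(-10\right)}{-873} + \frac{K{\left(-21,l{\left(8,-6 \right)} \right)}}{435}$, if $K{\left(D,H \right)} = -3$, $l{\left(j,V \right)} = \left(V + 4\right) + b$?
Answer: $\frac{4253}{14065} \approx 0.30238$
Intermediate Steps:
$b = 4$ ($b = 10 + 2 \left(-3\right) = 10 - 6 = 4$)
$l{\left(j,V \right)} = 8 + V$ ($l{\left(j,V \right)} = \left(V + 4\right) + 4 = \left(4 + V\right) + 4 = 8 + V$)
$\frac{\left(27 + S{\left(5,0 \right)}\right) \left(-10\right)}{-873} + \frac{K{\left(-21,l{\left(8,-6 \right)} \right)}}{435} = \frac{\left(27 + 0\right) \left(-10\right)}{-873} - \frac{3}{435} = 27 \left(-10\right) \left(- \frac{1}{873}\right) - \frac{1}{145} = \left(-270\right) \left(- \frac{1}{873}\right) - \frac{1}{145} = \frac{30}{97} - \frac{1}{145} = \frac{4253}{14065}$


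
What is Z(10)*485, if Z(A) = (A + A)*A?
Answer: 97000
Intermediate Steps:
Z(A) = 2*A² (Z(A) = (2*A)*A = 2*A²)
Z(10)*485 = (2*10²)*485 = (2*100)*485 = 200*485 = 97000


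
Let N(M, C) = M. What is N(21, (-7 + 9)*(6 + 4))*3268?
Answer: 68628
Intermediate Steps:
N(21, (-7 + 9)*(6 + 4))*3268 = 21*3268 = 68628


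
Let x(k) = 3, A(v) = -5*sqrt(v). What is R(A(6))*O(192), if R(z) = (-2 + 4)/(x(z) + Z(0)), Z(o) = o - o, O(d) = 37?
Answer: 74/3 ≈ 24.667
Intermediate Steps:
Z(o) = 0
R(z) = 2/3 (R(z) = (-2 + 4)/(3 + 0) = 2/3)
R(A(6))*O(192) = (2/3)*37 = 74/3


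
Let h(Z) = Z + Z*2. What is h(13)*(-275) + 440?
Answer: -10285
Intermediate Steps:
h(Z) = 3*Z (h(Z) = Z + 2*Z = 3*Z)
h(13)*(-275) + 440 = (3*13)*(-275) + 440 = 39*(-275) + 440 = -10725 + 440 = -10285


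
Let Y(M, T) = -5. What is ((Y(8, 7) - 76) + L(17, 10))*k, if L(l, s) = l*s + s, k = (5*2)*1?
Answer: 990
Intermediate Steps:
k = 10 (k = 10*1 = 10)
L(l, s) = s + l*s
((Y(8, 7) - 76) + L(17, 10))*k = ((-5 - 76) + 10*(1 + 17))*10 = (-81 + 10*18)*10 = (-81 + 180)*10 = 99*10 = 990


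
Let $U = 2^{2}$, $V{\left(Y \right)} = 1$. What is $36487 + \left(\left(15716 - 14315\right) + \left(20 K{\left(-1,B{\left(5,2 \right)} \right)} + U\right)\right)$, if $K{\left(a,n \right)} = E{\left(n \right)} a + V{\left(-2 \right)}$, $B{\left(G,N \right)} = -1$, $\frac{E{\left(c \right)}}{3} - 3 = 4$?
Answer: $37492$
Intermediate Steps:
$E{\left(c \right)} = 21$ ($E{\left(c \right)} = 9 + 3 \cdot 4 = 9 + 12 = 21$)
$K{\left(a,n \right)} = 1 + 21 a$ ($K{\left(a,n \right)} = 21 a + 1 = 1 + 21 a$)
$U = 4$
$36487 + \left(\left(15716 - 14315\right) + \left(20 K{\left(-1,B{\left(5,2 \right)} \right)} + U\right)\right) = 36487 + \left(\left(15716 - 14315\right) + \left(20 \left(1 + 21 \left(-1\right)\right) + 4\right)\right) = 36487 + \left(1401 + \left(20 \left(1 - 21\right) + 4\right)\right) = 36487 + \left(1401 + \left(20 \left(-20\right) + 4\right)\right) = 36487 + \left(1401 + \left(-400 + 4\right)\right) = 36487 + \left(1401 - 396\right) = 36487 + 1005 = 37492$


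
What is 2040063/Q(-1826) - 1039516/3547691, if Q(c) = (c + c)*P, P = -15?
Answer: 2393522819351/64780837660 ≈ 36.948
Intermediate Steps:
Q(c) = -30*c (Q(c) = (c + c)*(-15) = (2*c)*(-15) = -30*c)
2040063/Q(-1826) - 1039516/3547691 = 2040063/((-30*(-1826))) - 1039516/3547691 = 2040063/54780 - 1039516*1/3547691 = 2040063*(1/54780) - 1039516/3547691 = 680021/18260 - 1039516/3547691 = 2393522819351/64780837660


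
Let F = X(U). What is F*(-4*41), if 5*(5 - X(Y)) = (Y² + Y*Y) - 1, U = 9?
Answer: 22304/5 ≈ 4460.8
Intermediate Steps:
X(Y) = 26/5 - 2*Y²/5 (X(Y) = 5 - ((Y² + Y*Y) - 1)/5 = 5 - ((Y² + Y²) - 1)/5 = 5 - (2*Y² - 1)/5 = 5 - (-1 + 2*Y²)/5 = 5 + (⅕ - 2*Y²/5) = 26/5 - 2*Y²/5)
F = -136/5 (F = 26/5 - ⅖*9² = 26/5 - ⅖*81 = 26/5 - 162/5 = -136/5 ≈ -27.200)
F*(-4*41) = -(-544)*41/5 = -136/5*(-164) = 22304/5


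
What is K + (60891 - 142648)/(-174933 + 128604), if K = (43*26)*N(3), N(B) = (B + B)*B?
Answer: 932406553/46329 ≈ 20126.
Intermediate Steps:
N(B) = 2*B² (N(B) = (2*B)*B = 2*B²)
K = 20124 (K = (43*26)*(2*3²) = 1118*(2*9) = 1118*18 = 20124)
K + (60891 - 142648)/(-174933 + 128604) = 20124 + (60891 - 142648)/(-174933 + 128604) = 20124 - 81757/(-46329) = 20124 - 81757*(-1/46329) = 20124 + 81757/46329 = 932406553/46329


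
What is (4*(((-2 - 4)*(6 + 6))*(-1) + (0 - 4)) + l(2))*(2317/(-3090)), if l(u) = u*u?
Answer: -106582/515 ≈ -206.96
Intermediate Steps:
l(u) = u²
(4*(((-2 - 4)*(6 + 6))*(-1) + (0 - 4)) + l(2))*(2317/(-3090)) = (4*(((-2 - 4)*(6 + 6))*(-1) + (0 - 4)) + 2²)*(2317/(-3090)) = (4*(-6*12*(-1) - 4) + 4)*(2317*(-1/3090)) = (4*(-72*(-1) - 4) + 4)*(-2317/3090) = (4*(72 - 4) + 4)*(-2317/3090) = (4*68 + 4)*(-2317/3090) = (272 + 4)*(-2317/3090) = 276*(-2317/3090) = -106582/515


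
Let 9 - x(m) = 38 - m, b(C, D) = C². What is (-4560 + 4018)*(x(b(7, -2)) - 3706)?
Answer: 1997812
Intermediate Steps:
x(m) = -29 + m (x(m) = 9 - (38 - m) = 9 + (-38 + m) = -29 + m)
(-4560 + 4018)*(x(b(7, -2)) - 3706) = (-4560 + 4018)*((-29 + 7²) - 3706) = -542*((-29 + 49) - 3706) = -542*(20 - 3706) = -542*(-3686) = 1997812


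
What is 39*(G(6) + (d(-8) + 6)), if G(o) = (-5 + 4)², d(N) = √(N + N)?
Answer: 273 + 156*I ≈ 273.0 + 156.0*I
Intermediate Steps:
d(N) = √2*√N (d(N) = √(2*N) = √2*√N)
G(o) = 1 (G(o) = (-1)² = 1)
39*(G(6) + (d(-8) + 6)) = 39*(1 + (√2*√(-8) + 6)) = 39*(1 + (√2*(2*I*√2) + 6)) = 39*(1 + (4*I + 6)) = 39*(1 + (6 + 4*I)) = 39*(7 + 4*I) = 273 + 156*I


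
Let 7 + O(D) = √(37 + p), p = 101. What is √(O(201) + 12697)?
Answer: √(12690 + √138) ≈ 112.70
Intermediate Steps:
O(D) = -7 + √138 (O(D) = -7 + √(37 + 101) = -7 + √138)
√(O(201) + 12697) = √((-7 + √138) + 12697) = √(12690 + √138)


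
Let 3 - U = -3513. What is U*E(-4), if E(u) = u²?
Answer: 56256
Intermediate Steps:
U = 3516 (U = 3 - 1*(-3513) = 3 + 3513 = 3516)
U*E(-4) = 3516*(-4)² = 3516*16 = 56256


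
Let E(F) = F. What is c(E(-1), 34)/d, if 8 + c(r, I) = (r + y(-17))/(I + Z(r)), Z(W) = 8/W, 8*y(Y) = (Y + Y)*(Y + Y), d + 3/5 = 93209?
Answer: -645/24234184 ≈ -2.6615e-5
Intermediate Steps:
d = 466042/5 (d = -⅗ + 93209 = 466042/5 ≈ 93208.)
y(Y) = Y²/2 (y(Y) = ((Y + Y)*(Y + Y))/8 = ((2*Y)*(2*Y))/8 = (4*Y²)/8 = Y²/2)
c(r, I) = -8 + (289/2 + r)/(I + 8/r) (c(r, I) = -8 + (r + (½)*(-17)²)/(I + 8/r) = -8 + (r + (½)*289)/(I + 8/r) = -8 + (r + 289/2)/(I + 8/r) = -8 + (289/2 + r)/(I + 8/r))
c(E(-1), 34)/d = ((-128 - 1*(-1)*(-289 - 2*(-1) + 16*34))/(2*(8 + 34*(-1))))/(466042/5) = ((-128 - 1*(-1)*(-289 + 2 + 544))/(2*(8 - 34)))*(5/466042) = ((½)*(-128 - 1*(-1)*257)/(-26))*(5/466042) = ((½)*(-1/26)*(-128 + 257))*(5/466042) = ((½)*(-1/26)*129)*(5/466042) = -129/52*5/466042 = -645/24234184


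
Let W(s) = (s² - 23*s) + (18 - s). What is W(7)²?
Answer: 10201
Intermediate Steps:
W(s) = 18 + s² - 24*s
W(7)² = (18 + 7² - 24*7)² = (18 + 49 - 168)² = (-101)² = 10201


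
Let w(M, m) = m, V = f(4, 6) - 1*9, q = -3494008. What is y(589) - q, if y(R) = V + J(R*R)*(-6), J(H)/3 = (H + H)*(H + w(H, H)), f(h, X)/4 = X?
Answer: -8665497483329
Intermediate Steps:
f(h, X) = 4*X
V = 15 (V = 4*6 - 1*9 = 24 - 9 = 15)
J(H) = 12*H**2 (J(H) = 3*((H + H)*(H + H)) = 3*((2*H)*(2*H)) = 3*(4*H**2) = 12*H**2)
y(R) = 15 - 72*R**4 (y(R) = 15 + (12*(R*R)**2)*(-6) = 15 + (12*(R**2)**2)*(-6) = 15 + (12*R**4)*(-6) = 15 - 72*R**4)
y(589) - q = (15 - 72*589**4) - 1*(-3494008) = (15 - 72*120354180241) + 3494008 = (15 - 8665500977352) + 3494008 = -8665500977337 + 3494008 = -8665497483329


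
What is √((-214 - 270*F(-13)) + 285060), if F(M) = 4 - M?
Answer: 8*√4379 ≈ 529.39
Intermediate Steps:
√((-214 - 270*F(-13)) + 285060) = √((-214 - 270*(4 - 1*(-13))) + 285060) = √((-214 - 270*(4 + 13)) + 285060) = √((-214 - 270*17) + 285060) = √((-214 - 4590) + 285060) = √(-4804 + 285060) = √280256 = 8*√4379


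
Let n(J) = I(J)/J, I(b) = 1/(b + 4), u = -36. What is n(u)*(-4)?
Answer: -1/288 ≈ -0.0034722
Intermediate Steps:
I(b) = 1/(4 + b)
n(J) = 1/(J*(4 + J)) (n(J) = 1/((4 + J)*J) = 1/(J*(4 + J)))
n(u)*(-4) = (1/((-36)*(4 - 36)))*(-4) = -1/36/(-32)*(-4) = -1/36*(-1/32)*(-4) = (1/1152)*(-4) = -1/288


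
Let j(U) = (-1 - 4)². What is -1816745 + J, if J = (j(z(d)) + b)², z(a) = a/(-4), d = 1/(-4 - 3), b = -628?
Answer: -1453136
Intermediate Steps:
d = -⅐ (d = 1/(-7) = -⅐ ≈ -0.14286)
z(a) = -a/4 (z(a) = a*(-¼) = -a/4)
j(U) = 25 (j(U) = (-5)² = 25)
J = 363609 (J = (25 - 628)² = (-603)² = 363609)
-1816745 + J = -1816745 + 363609 = -1453136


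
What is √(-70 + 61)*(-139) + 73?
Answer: 73 - 417*I ≈ 73.0 - 417.0*I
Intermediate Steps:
√(-70 + 61)*(-139) + 73 = √(-9)*(-139) + 73 = (3*I)*(-139) + 73 = -417*I + 73 = 73 - 417*I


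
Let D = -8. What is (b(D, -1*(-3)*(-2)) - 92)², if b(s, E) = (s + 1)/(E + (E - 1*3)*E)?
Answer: 19562929/2304 ≈ 8490.9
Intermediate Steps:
b(s, E) = (1 + s)/(E + E*(-3 + E)) (b(s, E) = (1 + s)/(E + (E - 3)*E) = (1 + s)/(E + (-3 + E)*E) = (1 + s)/(E + E*(-3 + E)))
(b(D, -1*(-3)*(-2)) - 92)² = ((1 - 8)/(((-1*(-3)*(-2)))*(-2 - 1*(-3)*(-2))) - 92)² = (-7/((3*(-2))*(-2 + 3*(-2))) - 92)² = (-7/(-6*(-2 - 6)) - 92)² = (-⅙*(-7)/(-8) - 92)² = (-⅙*(-⅛)*(-7) - 92)² = (-7/48 - 92)² = (-4423/48)² = 19562929/2304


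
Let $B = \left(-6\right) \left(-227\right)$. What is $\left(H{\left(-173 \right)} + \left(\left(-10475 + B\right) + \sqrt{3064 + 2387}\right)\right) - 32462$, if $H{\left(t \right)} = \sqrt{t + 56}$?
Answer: $-41575 + \sqrt{5451} + 3 i \sqrt{13} \approx -41501.0 + 10.817 i$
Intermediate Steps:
$B = 1362$
$H{\left(t \right)} = \sqrt{56 + t}$
$\left(H{\left(-173 \right)} + \left(\left(-10475 + B\right) + \sqrt{3064 + 2387}\right)\right) - 32462 = \left(\sqrt{56 - 173} + \left(\left(-10475 + 1362\right) + \sqrt{3064 + 2387}\right)\right) - 32462 = \left(\sqrt{-117} - \left(9113 - \sqrt{5451}\right)\right) - 32462 = \left(3 i \sqrt{13} - \left(9113 - \sqrt{5451}\right)\right) - 32462 = \left(-9113 + \sqrt{5451} + 3 i \sqrt{13}\right) - 32462 = -41575 + \sqrt{5451} + 3 i \sqrt{13}$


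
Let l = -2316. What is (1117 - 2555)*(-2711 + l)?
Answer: 7228826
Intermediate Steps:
(1117 - 2555)*(-2711 + l) = (1117 - 2555)*(-2711 - 2316) = -1438*(-5027) = 7228826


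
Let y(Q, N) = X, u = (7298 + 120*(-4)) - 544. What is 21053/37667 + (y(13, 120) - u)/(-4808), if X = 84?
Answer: 167190777/90551468 ≈ 1.8464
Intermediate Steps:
u = 6274 (u = (7298 - 480) - 544 = 6818 - 544 = 6274)
y(Q, N) = 84
21053/37667 + (y(13, 120) - u)/(-4808) = 21053/37667 + (84 - 1*6274)/(-4808) = 21053*(1/37667) + (84 - 6274)*(-1/4808) = 21053/37667 - 6190*(-1/4808) = 21053/37667 + 3095/2404 = 167190777/90551468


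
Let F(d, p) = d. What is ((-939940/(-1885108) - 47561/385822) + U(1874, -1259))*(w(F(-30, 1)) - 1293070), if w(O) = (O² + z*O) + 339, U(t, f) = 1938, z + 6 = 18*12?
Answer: -457530057876245076095/181829034694 ≈ -2.5163e+9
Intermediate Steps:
z = 210 (z = -6 + 18*12 = -6 + 216 = 210)
w(O) = 339 + O² + 210*O (w(O) = (O² + 210*O) + 339 = 339 + O² + 210*O)
((-939940/(-1885108) - 47561/385822) + U(1874, -1259))*(w(F(-30, 1)) - 1293070) = ((-939940/(-1885108) - 47561/385822) + 1938)*((339 + (-30)² + 210*(-30)) - 1293070) = ((-939940*(-1/1885108) - 47561*1/385822) + 1938)*((339 + 900 - 6300) - 1293070) = ((234985/471277 - 47561/385822) + 1938)*(-5061 - 1293070) = (68247977273/181829034694 + 1938)*(-1298131) = (352452917214245/181829034694)*(-1298131) = -457530057876245076095/181829034694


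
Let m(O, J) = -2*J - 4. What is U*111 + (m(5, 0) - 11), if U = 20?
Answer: 2205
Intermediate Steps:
m(O, J) = -4 - 2*J
U*111 + (m(5, 0) - 11) = 20*111 + ((-4 - 2*0) - 11) = 2220 + ((-4 + 0) - 11) = 2220 + (-4 - 11) = 2220 - 15 = 2205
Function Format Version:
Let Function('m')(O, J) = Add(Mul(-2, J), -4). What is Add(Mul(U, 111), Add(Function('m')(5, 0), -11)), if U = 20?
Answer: 2205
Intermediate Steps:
Function('m')(O, J) = Add(-4, Mul(-2, J))
Add(Mul(U, 111), Add(Function('m')(5, 0), -11)) = Add(Mul(20, 111), Add(Add(-4, Mul(-2, 0)), -11)) = Add(2220, Add(Add(-4, 0), -11)) = Add(2220, Add(-4, -11)) = Add(2220, -15) = 2205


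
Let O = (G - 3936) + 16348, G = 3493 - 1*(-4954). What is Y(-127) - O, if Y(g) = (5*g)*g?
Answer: 59786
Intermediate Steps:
G = 8447 (G = 3493 + 4954 = 8447)
Y(g) = 5*g²
O = 20859 (O = (8447 - 3936) + 16348 = 4511 + 16348 = 20859)
Y(-127) - O = 5*(-127)² - 1*20859 = 5*16129 - 20859 = 80645 - 20859 = 59786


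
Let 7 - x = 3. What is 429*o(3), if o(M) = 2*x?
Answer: 3432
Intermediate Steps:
x = 4 (x = 7 - 1*3 = 7 - 3 = 4)
o(M) = 8 (o(M) = 2*4 = 8)
429*o(3) = 429*8 = 3432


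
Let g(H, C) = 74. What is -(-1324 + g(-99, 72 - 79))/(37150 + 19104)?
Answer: 625/28127 ≈ 0.022221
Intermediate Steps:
-(-1324 + g(-99, 72 - 79))/(37150 + 19104) = -(-1324 + 74)/(37150 + 19104) = -(-1250)/56254 = -1*(-625/28127) = 625/28127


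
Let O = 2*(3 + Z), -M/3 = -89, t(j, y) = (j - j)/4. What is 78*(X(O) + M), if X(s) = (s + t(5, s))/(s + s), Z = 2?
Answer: 20865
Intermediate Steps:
t(j, y) = 0 (t(j, y) = 0*(¼) = 0)
M = 267 (M = -3*(-89) = 267)
O = 10 (O = 2*(3 + 2) = 2*5 = 10)
X(s) = ½ (X(s) = (s + 0)/(s + s) = s/((2*s)) = s*(1/(2*s)) = ½)
78*(X(O) + M) = 78*(½ + 267) = 78*(535/2) = 20865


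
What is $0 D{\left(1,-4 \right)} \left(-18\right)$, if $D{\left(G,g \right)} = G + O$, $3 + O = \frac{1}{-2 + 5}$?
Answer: $0$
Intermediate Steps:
$O = - \frac{8}{3}$ ($O = -3 + \frac{1}{-2 + 5} = -3 + \frac{1}{3} = - \frac{8}{3} \approx -2.6667$)
$D{\left(G,g \right)} = - \frac{8}{3} + G$ ($D{\left(G,g \right)} = G - \frac{8}{3} = - \frac{8}{3} + G$)
$0 D{\left(1,-4 \right)} \left(-18\right) = 0 \left(- \frac{8}{3} + 1\right) \left(-18\right) = 0 \left(- \frac{5}{3}\right) \left(-18\right) = 0 \left(-18\right) = 0$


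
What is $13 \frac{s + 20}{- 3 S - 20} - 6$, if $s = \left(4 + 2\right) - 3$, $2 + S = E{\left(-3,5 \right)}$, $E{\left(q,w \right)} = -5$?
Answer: $293$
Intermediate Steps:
$S = -7$ ($S = -2 - 5 = -7$)
$s = 3$ ($s = 6 - 3 = 3$)
$13 \frac{s + 20}{- 3 S - 20} - 6 = 13 \frac{3 + 20}{\left(-3\right) \left(-7\right) - 20} - 6 = 13 \frac{23}{21 - 20} - 6 = 13 \cdot \frac{23}{1} - 6 = 13 \cdot 23 \cdot 1 - 6 = 13 \cdot 23 - 6 = 299 - 6 = 293$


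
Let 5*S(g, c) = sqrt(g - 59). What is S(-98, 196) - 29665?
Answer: -29665 + I*sqrt(157)/5 ≈ -29665.0 + 2.506*I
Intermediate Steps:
S(g, c) = sqrt(-59 + g)/5 (S(g, c) = sqrt(g - 59)/5 = sqrt(-59 + g)/5)
S(-98, 196) - 29665 = sqrt(-59 - 98)/5 - 29665 = sqrt(-157)/5 - 29665 = (I*sqrt(157))/5 - 29665 = I*sqrt(157)/5 - 29665 = -29665 + I*sqrt(157)/5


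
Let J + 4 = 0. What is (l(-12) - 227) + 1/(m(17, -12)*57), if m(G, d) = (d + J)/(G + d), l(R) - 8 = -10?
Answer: -208853/912 ≈ -229.01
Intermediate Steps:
J = -4 (J = -4 + 0 = -4)
l(R) = -2 (l(R) = 8 - 10 = -2)
m(G, d) = (-4 + d)/(G + d) (m(G, d) = (d - 4)/(G + d) = (-4 + d)/(G + d))
(l(-12) - 227) + 1/(m(17, -12)*57) = (-2 - 227) + 1/(((-4 - 12)/(17 - 12))*57) = -229 + (1/57)/(-16/5) = -229 - 5/16*1/57 = -229 - 5/912 = -208853/912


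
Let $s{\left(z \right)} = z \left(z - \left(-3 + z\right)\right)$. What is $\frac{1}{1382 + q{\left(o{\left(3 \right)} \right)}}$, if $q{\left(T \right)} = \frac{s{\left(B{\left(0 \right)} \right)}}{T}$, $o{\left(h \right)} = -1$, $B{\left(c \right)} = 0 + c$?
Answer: $\frac{1}{1382} \approx 0.00072359$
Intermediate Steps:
$B{\left(c \right)} = c$
$s{\left(z \right)} = 3 z$ ($s{\left(z \right)} = z 3 = 3 z$)
$q{\left(T \right)} = 0$ ($q{\left(T \right)} = \frac{3 \cdot 0}{T} = \frac{0}{T} = 0$)
$\frac{1}{1382 + q{\left(o{\left(3 \right)} \right)}} = \frac{1}{1382 + 0} = \frac{1}{1382}$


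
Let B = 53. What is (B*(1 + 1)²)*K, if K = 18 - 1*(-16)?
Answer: 7208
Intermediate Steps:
K = 34 (K = 18 + 16 = 34)
(B*(1 + 1)²)*K = (53*(1 + 1)²)*34 = (53*2²)*34 = (53*4)*34 = 212*34 = 7208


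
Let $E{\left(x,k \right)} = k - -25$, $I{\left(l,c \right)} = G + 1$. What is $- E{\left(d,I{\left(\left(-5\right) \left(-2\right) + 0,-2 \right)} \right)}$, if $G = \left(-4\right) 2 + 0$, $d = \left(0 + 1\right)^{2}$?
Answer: $-18$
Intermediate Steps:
$d = 1$ ($d = 1^{2} = 1$)
$G = -8$ ($G = -8 + 0 = -8$)
$I{\left(l,c \right)} = -7$ ($I{\left(l,c \right)} = -8 + 1 = -7$)
$E{\left(x,k \right)} = 25 + k$ ($E{\left(x,k \right)} = k + 25 = 25 + k$)
$- E{\left(d,I{\left(\left(-5\right) \left(-2\right) + 0,-2 \right)} \right)} = - (25 - 7) = \left(-1\right) 18 = -18$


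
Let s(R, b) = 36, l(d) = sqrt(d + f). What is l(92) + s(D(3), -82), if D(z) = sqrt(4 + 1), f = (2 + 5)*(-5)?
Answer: 36 + sqrt(57) ≈ 43.550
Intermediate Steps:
f = -35 (f = 7*(-5) = -35)
D(z) = sqrt(5)
l(d) = sqrt(-35 + d) (l(d) = sqrt(d - 35) = sqrt(-35 + d))
l(92) + s(D(3), -82) = sqrt(-35 + 92) + 36 = sqrt(57) + 36 = 36 + sqrt(57)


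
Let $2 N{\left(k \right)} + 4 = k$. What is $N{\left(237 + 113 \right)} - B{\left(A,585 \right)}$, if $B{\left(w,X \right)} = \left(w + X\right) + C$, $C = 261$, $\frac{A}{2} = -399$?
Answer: $125$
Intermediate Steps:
$A = -798$ ($A = 2 \left(-399\right) = -798$)
$N{\left(k \right)} = -2 + \frac{k}{2}$
$B{\left(w,X \right)} = 261 + X + w$ ($B{\left(w,X \right)} = \left(w + X\right) + 261 = \left(X + w\right) + 261 = 261 + X + w$)
$N{\left(237 + 113 \right)} - B{\left(A,585 \right)} = \left(-2 + \frac{237 + 113}{2}\right) - \left(261 + 585 - 798\right) = \left(-2 + \frac{1}{2} \cdot 350\right) - 48 = \left(-2 + 175\right) - 48 = 173 - 48 = 125$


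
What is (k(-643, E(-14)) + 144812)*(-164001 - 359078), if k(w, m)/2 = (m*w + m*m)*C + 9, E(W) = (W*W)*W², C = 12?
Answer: -18216878173096498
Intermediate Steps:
E(W) = W⁴ (E(W) = W²*W² = W⁴)
k(w, m) = 18 + 24*m² + 24*m*w (k(w, m) = 2*((m*w + m*m)*12 + 9) = 2*((m*w + m²)*12 + 9) = 2*((m² + m*w)*12 + 9) = 2*((12*m² + 12*m*w) + 9) = 2*(9 + 12*m² + 12*m*w) = 18 + 24*m² + 24*m*w)
(k(-643, E(-14)) + 144812)*(-164001 - 359078) = ((18 + 24*((-14)⁴)² + 24*(-14)⁴*(-643)) + 144812)*(-164001 - 359078) = ((18 + 24*38416² + 24*38416*(-643)) + 144812)*(-523079) = ((18 + 24*1475789056 - 592835712) + 144812)*(-523079) = ((18 + 35418937344 - 592835712) + 144812)*(-523079) = (34826101650 + 144812)*(-523079) = 34826246462*(-523079) = -18216878173096498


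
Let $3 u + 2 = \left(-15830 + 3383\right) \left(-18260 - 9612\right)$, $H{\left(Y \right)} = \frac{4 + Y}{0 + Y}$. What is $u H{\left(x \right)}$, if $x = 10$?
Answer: $\frac{2428459474}{15} \approx 1.619 \cdot 10^{8}$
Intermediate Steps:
$H{\left(Y \right)} = \frac{4 + Y}{Y}$
$u = \frac{346922782}{3}$ ($u = - \frac{2}{3} + \frac{\left(-15830 + 3383\right) \left(-18260 - 9612\right)}{3} = - \frac{2}{3} + \frac{\left(-12447\right) \left(-27872\right)}{3} = - \frac{2}{3} + \frac{1}{3} \cdot 346922784 = - \frac{2}{3} + 115640928 = \frac{346922782}{3} \approx 1.1564 \cdot 10^{8}$)
$u H{\left(x \right)} = \frac{346922782 \frac{4 + 10}{10}}{3} = \frac{346922782 \cdot \frac{1}{10} \cdot 14}{3} = \frac{346922782}{3} \cdot \frac{7}{5} = \frac{2428459474}{15}$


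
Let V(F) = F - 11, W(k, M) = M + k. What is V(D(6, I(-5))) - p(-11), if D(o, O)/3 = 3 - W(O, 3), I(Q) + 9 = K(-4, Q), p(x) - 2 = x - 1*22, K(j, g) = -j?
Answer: 35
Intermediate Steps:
p(x) = -20 + x (p(x) = 2 + (x - 1*22) = 2 + (x - 22) = 2 + (-22 + x) = -20 + x)
I(Q) = -5 (I(Q) = -9 - 1*(-4) = -9 + 4 = -5)
D(o, O) = -3*O (D(o, O) = 3*(3 - (3 + O)) = 3*(3 + (-3 - O)) = 3*(-O) = -3*O)
V(F) = -11 + F
V(D(6, I(-5))) - p(-11) = (-11 - 3*(-5)) - (-20 - 11) = (-11 + 15) - 1*(-31) = 4 + 31 = 35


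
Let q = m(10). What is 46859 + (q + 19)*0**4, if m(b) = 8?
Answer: 46859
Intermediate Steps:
q = 8
46859 + (q + 19)*0**4 = 46859 + (8 + 19)*0**4 = 46859 + 27*0 = 46859 + 0 = 46859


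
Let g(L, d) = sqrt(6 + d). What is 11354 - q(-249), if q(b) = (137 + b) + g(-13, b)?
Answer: 11466 - 9*I*sqrt(3) ≈ 11466.0 - 15.588*I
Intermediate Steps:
q(b) = 137 + b + sqrt(6 + b) (q(b) = (137 + b) + sqrt(6 + b) = 137 + b + sqrt(6 + b))
11354 - q(-249) = 11354 - (137 - 249 + sqrt(6 - 249)) = 11354 - (137 - 249 + sqrt(-243)) = 11354 - (137 - 249 + 9*I*sqrt(3)) = 11354 - (-112 + 9*I*sqrt(3)) = 11354 + (112 - 9*I*sqrt(3)) = 11466 - 9*I*sqrt(3)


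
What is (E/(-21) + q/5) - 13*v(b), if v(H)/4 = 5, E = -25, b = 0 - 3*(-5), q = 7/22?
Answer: -597703/2310 ≈ -258.75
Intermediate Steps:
q = 7/22 (q = 7*(1/22) = 7/22 ≈ 0.31818)
b = 15 (b = 0 + 15 = 15)
v(H) = 20 (v(H) = 4*5 = 20)
(E/(-21) + q/5) - 13*v(b) = (-25/(-21) + (7/22)/5) - 13*20 = (-25*(-1/21) + (7/22)*(1/5)) - 260 = (25/21 + 7/110) - 260 = 2897/2310 - 260 = -597703/2310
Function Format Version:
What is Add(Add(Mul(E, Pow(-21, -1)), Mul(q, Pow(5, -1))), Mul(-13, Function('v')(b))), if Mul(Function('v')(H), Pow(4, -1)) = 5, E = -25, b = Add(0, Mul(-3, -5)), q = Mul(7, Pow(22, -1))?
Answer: Rational(-597703, 2310) ≈ -258.75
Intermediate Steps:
q = Rational(7, 22) (q = Mul(7, Rational(1, 22)) = Rational(7, 22) ≈ 0.31818)
b = 15 (b = Add(0, 15) = 15)
Function('v')(H) = 20 (Function('v')(H) = Mul(4, 5) = 20)
Add(Add(Mul(E, Pow(-21, -1)), Mul(q, Pow(5, -1))), Mul(-13, Function('v')(b))) = Add(Add(Mul(-25, Pow(-21, -1)), Mul(Rational(7, 22), Pow(5, -1))), Mul(-13, 20)) = Add(Add(Mul(-25, Rational(-1, 21)), Mul(Rational(7, 22), Rational(1, 5))), -260) = Add(Add(Rational(25, 21), Rational(7, 110)), -260) = Add(Rational(2897, 2310), -260) = Rational(-597703, 2310)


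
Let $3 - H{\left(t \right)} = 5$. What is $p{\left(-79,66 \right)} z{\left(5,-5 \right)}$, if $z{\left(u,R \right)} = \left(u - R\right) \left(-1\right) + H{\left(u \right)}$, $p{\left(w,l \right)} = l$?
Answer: $-792$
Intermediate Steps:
$H{\left(t \right)} = -2$ ($H{\left(t \right)} = 3 - 5 = -2$)
$z{\left(u,R \right)} = -2 + R - u$ ($z{\left(u,R \right)} = \left(u - R\right) \left(-1\right) - 2 = \left(R - u\right) - 2 = -2 + R - u$)
$p{\left(-79,66 \right)} z{\left(5,-5 \right)} = 66 \left(-2 - 5 - 5\right) = 66 \left(-12\right) = -792$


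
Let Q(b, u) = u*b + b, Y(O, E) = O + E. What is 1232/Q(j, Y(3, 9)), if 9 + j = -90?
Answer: -112/117 ≈ -0.95726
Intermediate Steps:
j = -99 (j = -9 - 90 = -99)
Y(O, E) = E + O
Q(b, u) = b + b*u (Q(b, u) = b*u + b = b + b*u)
1232/Q(j, Y(3, 9)) = 1232/((-99*(1 + (9 + 3)))) = 1232/((-99*(1 + 12))) = 1232/((-99*13)) = 1232/(-1287) = 1232*(-1/1287) = -112/117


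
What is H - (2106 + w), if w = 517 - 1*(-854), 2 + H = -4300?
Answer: -7779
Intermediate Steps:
H = -4302 (H = -2 - 4300 = -4302)
w = 1371 (w = 517 + 854 = 1371)
H - (2106 + w) = -4302 - (2106 + 1371) = -4302 - 1*3477 = -4302 - 3477 = -7779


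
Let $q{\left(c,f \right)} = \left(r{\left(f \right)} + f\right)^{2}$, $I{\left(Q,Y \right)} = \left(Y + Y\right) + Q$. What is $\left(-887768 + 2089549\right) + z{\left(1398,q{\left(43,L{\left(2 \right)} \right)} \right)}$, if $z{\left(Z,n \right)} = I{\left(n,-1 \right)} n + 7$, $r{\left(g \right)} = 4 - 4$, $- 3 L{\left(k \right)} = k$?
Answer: $\frac{97344772}{81} \approx 1.2018 \cdot 10^{6}$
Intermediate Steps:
$L{\left(k \right)} = - \frac{k}{3}$
$I{\left(Q,Y \right)} = Q + 2 Y$ ($I{\left(Q,Y \right)} = 2 Y + Q = Q + 2 Y$)
$r{\left(g \right)} = 0$ ($r{\left(g \right)} = 4 - 4 = 0$)
$q{\left(c,f \right)} = f^{2}$ ($q{\left(c,f \right)} = \left(0 + f\right)^{2} = f^{2}$)
$z{\left(Z,n \right)} = 7 + n \left(-2 + n\right)$ ($z{\left(Z,n \right)} = \left(n + 2 \left(-1\right)\right) n + 7 = \left(n - 2\right) n + 7 = \left(-2 + n\right) n + 7 = n \left(-2 + n\right) + 7 = 7 + n \left(-2 + n\right)$)
$\left(-887768 + 2089549\right) + z{\left(1398,q{\left(43,L{\left(2 \right)} \right)} \right)} = \left(-887768 + 2089549\right) + \left(7 + \left(\left(- \frac{1}{3}\right) 2\right)^{2} \left(-2 + \left(\left(- \frac{1}{3}\right) 2\right)^{2}\right)\right) = 1201781 + \left(7 + \left(- \frac{2}{3}\right)^{2} \left(-2 + \left(- \frac{2}{3}\right)^{2}\right)\right) = 1201781 + \left(7 + \frac{4 \left(-2 + \frac{4}{9}\right)}{9}\right) = 1201781 + \left(7 + \frac{4}{9} \left(- \frac{14}{9}\right)\right) = 1201781 + \left(7 - \frac{56}{81}\right) = 1201781 + \frac{511}{81} = \frac{97344772}{81}$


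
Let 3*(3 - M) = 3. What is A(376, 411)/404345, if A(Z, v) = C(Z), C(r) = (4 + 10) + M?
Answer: 16/404345 ≈ 3.9570e-5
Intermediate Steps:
M = 2 (M = 3 - 1/3*3 = 3 - 1 = 2)
C(r) = 16 (C(r) = (4 + 10) + 2 = 14 + 2 = 16)
A(Z, v) = 16
A(376, 411)/404345 = 16/404345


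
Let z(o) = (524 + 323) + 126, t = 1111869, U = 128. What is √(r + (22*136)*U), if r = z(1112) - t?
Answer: 12*I*√5055 ≈ 853.18*I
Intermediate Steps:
z(o) = 973 (z(o) = 847 + 126 = 973)
r = -1110896 (r = 973 - 1*1111869 = 973 - 1111869 = -1110896)
√(r + (22*136)*U) = √(-1110896 + (22*136)*128) = √(-1110896 + 2992*128) = √(-1110896 + 382976) = √(-727920) = 12*I*√5055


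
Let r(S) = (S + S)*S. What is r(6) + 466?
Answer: 538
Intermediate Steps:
r(S) = 2*S² (r(S) = (2*S)*S = 2*S²)
r(6) + 466 = 2*6² + 466 = 2*36 + 466 = 72 + 466 = 538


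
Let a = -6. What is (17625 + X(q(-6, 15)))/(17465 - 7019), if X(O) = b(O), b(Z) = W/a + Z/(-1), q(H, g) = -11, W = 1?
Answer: 105815/62676 ≈ 1.6883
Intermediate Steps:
b(Z) = -⅙ - Z (b(Z) = 1/(-6) + Z/(-1) = 1*(-⅙) + Z*(-1) = -⅙ - Z)
X(O) = -⅙ - O
(17625 + X(q(-6, 15)))/(17465 - 7019) = (17625 + (-⅙ - 1*(-11)))/(17465 - 7019) = (17625 + (-⅙ + 11))/10446 = (17625 + 65/6)*(1/10446) = (105815/6)*(1/10446) = 105815/62676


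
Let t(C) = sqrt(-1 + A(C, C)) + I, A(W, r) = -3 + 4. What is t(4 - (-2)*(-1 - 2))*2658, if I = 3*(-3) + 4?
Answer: -13290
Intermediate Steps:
A(W, r) = 1
I = -5 (I = -9 + 4 = -5)
t(C) = -5 (t(C) = sqrt(-1 + 1) - 5 = sqrt(0) - 5 = 0 - 5 = -5)
t(4 - (-2)*(-1 - 2))*2658 = -5*2658 = -13290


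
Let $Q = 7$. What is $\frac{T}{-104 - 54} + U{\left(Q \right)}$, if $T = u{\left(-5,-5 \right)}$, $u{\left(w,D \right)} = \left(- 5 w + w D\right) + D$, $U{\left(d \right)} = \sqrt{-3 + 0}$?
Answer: $- \frac{45}{158} + i \sqrt{3} \approx -0.28481 + 1.732 i$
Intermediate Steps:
$U{\left(d \right)} = i \sqrt{3}$ ($U{\left(d \right)} = \sqrt{-3} = i \sqrt{3}$)
$u{\left(w,D \right)} = D - 5 w + D w$ ($u{\left(w,D \right)} = \left(- 5 w + D w\right) + D = D - 5 w + D w$)
$T = 45$ ($T = -5 - -25 - -25 = -5 + 25 + 25 = 45$)
$\frac{T}{-104 - 54} + U{\left(Q \right)} = \frac{1}{-104 - 54} \cdot 45 + i \sqrt{3} = \frac{1}{-158} \cdot 45 + i \sqrt{3} = \left(- \frac{1}{158}\right) 45 + i \sqrt{3} = - \frac{45}{158} + i \sqrt{3}$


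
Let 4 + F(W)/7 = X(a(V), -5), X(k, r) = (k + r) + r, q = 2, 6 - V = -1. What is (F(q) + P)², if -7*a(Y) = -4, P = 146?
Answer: 2704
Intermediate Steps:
V = 7 (V = 6 - 1*(-1) = 6 + 1 = 7)
a(Y) = 4/7 (a(Y) = -⅐*(-4) = 4/7)
X(k, r) = k + 2*r
F(W) = -94 (F(W) = -28 + 7*(4/7 + 2*(-5)) = -28 + 7*(4/7 - 10) = -28 + 7*(-66/7) = -28 - 66 = -94)
(F(q) + P)² = (-94 + 146)² = 52² = 2704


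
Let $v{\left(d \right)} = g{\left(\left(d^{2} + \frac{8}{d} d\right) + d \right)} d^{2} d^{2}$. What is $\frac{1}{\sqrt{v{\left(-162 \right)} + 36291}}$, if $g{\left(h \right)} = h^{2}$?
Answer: $\frac{\sqrt{468822251659557891}}{468822251659557891} \approx 1.4605 \cdot 10^{-9}$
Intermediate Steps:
$v{\left(d \right)} = d^{4} \left(8 + d + d^{2}\right)^{2}$ ($v{\left(d \right)} = \left(\left(d^{2} + \frac{8}{d} d\right) + d\right)^{2} d^{2} d^{2} = \left(\left(d^{2} + 8\right) + d\right)^{2} d^{2} d^{2} = \left(\left(8 + d^{2}\right) + d\right)^{2} d^{2} d^{2} = \left(8 + d + d^{2}\right)^{2} d^{2} d^{2} = d^{2} \left(8 + d + d^{2}\right)^{2} d^{2} = d^{4} \left(8 + d + d^{2}\right)^{2}$)
$\frac{1}{\sqrt{v{\left(-162 \right)} + 36291}} = \frac{1}{\sqrt{\left(-162\right)^{4} \left(8 - 162 + \left(-162\right)^{2}\right)^{2} + 36291}} = \frac{1}{\sqrt{688747536 \left(8 - 162 + 26244\right)^{2} + 36291}} = \frac{1}{\sqrt{688747536 \cdot 26090^{2} + 36291}} = \frac{1}{\sqrt{688747536 \cdot 680688100 + 36291}} = \frac{1}{\sqrt{468822251659521600 + 36291}} = \frac{1}{\sqrt{468822251659557891}} = \frac{\sqrt{468822251659557891}}{468822251659557891}$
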